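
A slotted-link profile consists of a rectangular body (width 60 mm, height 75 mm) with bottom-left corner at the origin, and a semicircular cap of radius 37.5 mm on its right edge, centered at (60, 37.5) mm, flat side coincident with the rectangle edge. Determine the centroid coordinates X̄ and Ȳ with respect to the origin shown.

X̄ = 45.12 mm, Ȳ = 37.50 mm

rectangular body: A = 60 × 75 = 4500.00, centroid at (30.00, 37.50).
semicircular end: A = ½π·37.5² = 2208.93, centroid at (75.92, 37.50).
ΣA = 6708.93 mm², ΣAX̄ = 302692.19 mm³, ΣAȲ = 251584.96 mm³.
X̄ = 302692.19/6708.93 = 45.12 mm; Ȳ = 251584.96/6708.93 = 37.50 mm.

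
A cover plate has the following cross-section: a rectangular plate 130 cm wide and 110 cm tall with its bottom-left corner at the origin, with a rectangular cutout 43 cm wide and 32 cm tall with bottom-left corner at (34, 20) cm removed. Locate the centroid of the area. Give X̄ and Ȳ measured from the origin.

X̄ = 66.01 cm, Ȳ = 57.02 cm

plate: A = 130 × 110 = 14300.00, centroid at (65.00, 55.00).
hole: A = −(43 × 32) = -1376.00, centroid at (55.50, 36.00).
ΣA = 12924.00 cm²
ΣAX̄ = (14300.00)(65.00) + (-1376.00)(55.50) = 853132.00 cm³
ΣAȲ = (14300.00)(55.00) + (-1376.00)(36.00) = 736964.00 cm³
X̄ = 853132.00 / 12924.00 = 66.01 cm
Ȳ = 736964.00 / 12924.00 = 57.02 cm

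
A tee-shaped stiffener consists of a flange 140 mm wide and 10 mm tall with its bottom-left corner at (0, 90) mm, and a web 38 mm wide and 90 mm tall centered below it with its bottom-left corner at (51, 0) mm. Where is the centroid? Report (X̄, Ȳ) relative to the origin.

web: A = 38 × 90 = 3420.00, centroid at (70.00, 45.00).
flange: A = 140 × 10 = 1400.00, centroid at (70.00, 95.00).
ΣA = 4820.00 mm²
ΣAX̄ = (3420.00)(70.00) + (1400.00)(70.00) = 337400.00 mm³
ΣAȲ = (3420.00)(45.00) + (1400.00)(95.00) = 286900.00 mm³
X̄ = 337400.00 / 4820.00 = 70.00 mm
Ȳ = 286900.00 / 4820.00 = 59.52 mm

X̄ = 70.00 mm, Ȳ = 59.52 mm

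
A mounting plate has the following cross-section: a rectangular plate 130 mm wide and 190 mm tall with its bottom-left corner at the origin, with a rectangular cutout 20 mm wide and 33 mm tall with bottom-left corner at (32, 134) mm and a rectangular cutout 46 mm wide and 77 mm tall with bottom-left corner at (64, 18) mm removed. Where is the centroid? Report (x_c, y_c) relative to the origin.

x_c = 61.94 mm, y_c = 99.87 mm

plate: A = 130 × 190 = 24700.00, centroid at (65.00, 95.00).
hole 1: A = −(20 × 33) = -660.00, centroid at (42.00, 150.50).
hole 2: A = −(46 × 77) = -3542.00, centroid at (87.00, 56.50).
ΣA = 20498.00 mm², ΣAx_c = 1269626.00 mm³, ΣAy_c = 2047047.00 mm³.
x_c = 1269626.00/20498.00 = 61.94 mm; y_c = 2047047.00/20498.00 = 99.87 mm.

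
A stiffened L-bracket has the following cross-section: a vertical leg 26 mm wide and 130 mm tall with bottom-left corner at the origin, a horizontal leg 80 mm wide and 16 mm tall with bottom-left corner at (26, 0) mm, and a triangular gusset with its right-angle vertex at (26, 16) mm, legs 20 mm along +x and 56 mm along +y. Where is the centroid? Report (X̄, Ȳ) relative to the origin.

vertical leg: A = 26 × 130 = 3380.00, centroid at (13.00, 65.00).
horizontal leg: A = 80 × 16 = 1280.00, centroid at (66.00, 8.00).
gusset: A = ½·20·56 = 560.00, centroid at (32.67, 34.67).
ΣA = 5220.00 mm², ΣAX̄ = 146713.33 mm³, ΣAȲ = 249353.33 mm³.
X̄ = 146713.33/5220.00 = 28.11 mm; Ȳ = 249353.33/5220.00 = 47.77 mm.

X̄ = 28.11 mm, Ȳ = 47.77 mm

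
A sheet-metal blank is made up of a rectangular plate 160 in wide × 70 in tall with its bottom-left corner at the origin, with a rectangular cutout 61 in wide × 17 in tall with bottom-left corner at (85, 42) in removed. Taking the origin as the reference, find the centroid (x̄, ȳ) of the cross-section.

plate: A = 160 × 70 = 11200.00, centroid at (80.00, 35.00).
hole: A = −(61 × 17) = -1037.00, centroid at (115.50, 50.50).
ΣA = 10163.00 in², ΣAx̄ = 776226.50 in³, ΣAȳ = 339631.50 in³.
x̄ = 776226.50/10163.00 = 76.38 in; ȳ = 339631.50/10163.00 = 33.42 in.

x̄ = 76.38 in, ȳ = 33.42 in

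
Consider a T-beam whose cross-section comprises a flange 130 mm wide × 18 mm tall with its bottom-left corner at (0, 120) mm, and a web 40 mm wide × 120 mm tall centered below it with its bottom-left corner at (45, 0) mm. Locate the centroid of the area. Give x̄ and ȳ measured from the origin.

web: A = 40 × 120 = 4800.00, centroid at (65.00, 60.00).
flange: A = 130 × 18 = 2340.00, centroid at (65.00, 129.00).
ΣA = 7140.00 mm², ΣAx̄ = 464100.00 mm³, ΣAȳ = 589860.00 mm³.
x̄ = 464100.00/7140.00 = 65.00 mm; ȳ = 589860.00/7140.00 = 82.61 mm.

x̄ = 65.00 mm, ȳ = 82.61 mm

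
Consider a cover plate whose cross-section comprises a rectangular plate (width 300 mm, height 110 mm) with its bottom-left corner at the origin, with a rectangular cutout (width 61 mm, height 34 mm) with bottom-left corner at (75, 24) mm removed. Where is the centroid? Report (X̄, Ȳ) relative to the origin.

X̄ = 152.98 mm, Ȳ = 55.94 mm

Part | A | x̄ᵢ | ȳᵢ | A·x̄ᵢ | A·ȳᵢ
plate | 33000.00 | 150.00 | 55.00 | 4950000.00 | 1815000.00
hole | -2074.00 | 105.50 | 41.00 | -218807.00 | -85034.00
Σ | 30926.00 |  |  | 4731193.00 | 1729966.00
X̄ = 4731193.00 / 30926.00 = 152.98 mm
Ȳ = 1729966.00 / 30926.00 = 55.94 mm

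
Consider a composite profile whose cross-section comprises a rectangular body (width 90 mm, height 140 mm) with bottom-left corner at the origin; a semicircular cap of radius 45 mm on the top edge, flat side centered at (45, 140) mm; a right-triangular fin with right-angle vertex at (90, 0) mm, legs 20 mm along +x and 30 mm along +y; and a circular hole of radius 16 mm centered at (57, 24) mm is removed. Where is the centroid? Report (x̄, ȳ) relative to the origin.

x̄ = 45.38 mm, ȳ = 89.80 mm

rectangular body: A = 90 × 140 = 12600.00, centroid at (45.00, 70.00).
semicircular top: A = ½π·45² = 3180.86, centroid at (45.00, 159.10).
triangular fin: A = ½·20·30 = 300.00, centroid at (96.67, 10.00).
hole: A = −π·16² = -804.25, centroid at (57.00, 24.00).
ΣA = 15276.61 mm², ΣAx̄ = 693296.70 mm³, ΣAȳ = 1371768.81 mm³.
x̄ = 693296.70/15276.61 = 45.38 mm; ȳ = 1371768.81/15276.61 = 89.80 mm.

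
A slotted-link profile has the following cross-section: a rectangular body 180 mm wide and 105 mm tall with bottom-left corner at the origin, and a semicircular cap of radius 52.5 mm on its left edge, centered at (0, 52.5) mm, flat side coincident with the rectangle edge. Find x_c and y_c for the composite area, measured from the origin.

rectangular body: A = 180 × 105 = 18900.00, centroid at (90.00, 52.50).
semicircular end: A = ½π·52.5² = 4329.51, centroid at (-22.28, 52.50).
ΣA = 23229.51 mm², ΣAx_c = 1604531.25 mm³, ΣAy_c = 1219549.14 mm³.
x_c = 1604531.25/23229.51 = 69.07 mm; y_c = 1219549.14/23229.51 = 52.50 mm.

x_c = 69.07 mm, y_c = 52.50 mm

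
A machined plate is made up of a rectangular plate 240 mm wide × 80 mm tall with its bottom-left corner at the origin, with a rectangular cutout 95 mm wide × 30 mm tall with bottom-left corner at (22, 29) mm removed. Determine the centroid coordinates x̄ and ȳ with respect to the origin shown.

plate: A = 240 × 80 = 19200.00, centroid at (120.00, 40.00).
hole: A = −(95 × 30) = -2850.00, centroid at (69.50, 44.00).
ΣA = 16350.00 mm²
ΣAx̄ = (19200.00)(120.00) + (-2850.00)(69.50) = 2105925.00 mm³
ΣAȳ = (19200.00)(40.00) + (-2850.00)(44.00) = 642600.00 mm³
x̄ = 2105925.00 / 16350.00 = 128.80 mm
ȳ = 642600.00 / 16350.00 = 39.30 mm

x̄ = 128.80 mm, ȳ = 39.30 mm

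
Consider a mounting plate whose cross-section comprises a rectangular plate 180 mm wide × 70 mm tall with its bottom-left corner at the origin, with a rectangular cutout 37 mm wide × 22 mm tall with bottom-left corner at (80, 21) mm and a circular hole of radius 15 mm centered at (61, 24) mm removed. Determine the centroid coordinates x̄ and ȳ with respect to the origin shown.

plate: A = 180 × 70 = 12600.00, centroid at (90.00, 35.00).
hole 1: A = −(37 × 22) = -814.00, centroid at (98.50, 32.00).
hole 2: A = −π·15² = -706.86, centroid at (61.00, 24.00).
ΣA = 11079.14 mm²
ΣAx̄ = (12600.00)(90.00) + (-814.00)(98.50) + (-706.86)(61.00) = 1010702.64 mm³
ΣAȳ = (12600.00)(35.00) + (-814.00)(32.00) + (-706.86)(24.00) = 397987.40 mm³
x̄ = 1010702.64 / 11079.14 = 91.23 mm
ȳ = 397987.40 / 11079.14 = 35.92 mm

x̄ = 91.23 mm, ȳ = 35.92 mm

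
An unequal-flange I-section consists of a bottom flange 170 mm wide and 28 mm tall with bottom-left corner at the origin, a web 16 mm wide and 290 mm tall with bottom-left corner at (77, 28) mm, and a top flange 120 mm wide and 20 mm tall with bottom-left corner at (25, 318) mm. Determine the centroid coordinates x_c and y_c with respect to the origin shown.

bottom flange: A = 170 × 28 = 4760.00, centroid at (85.00, 14.00).
web: A = 16 × 290 = 4640.00, centroid at (85.00, 173.00).
top flange: A = 120 × 20 = 2400.00, centroid at (85.00, 328.00).
ΣA = 11800.00 mm²
ΣAx_c = (4760.00)(85.00) + (4640.00)(85.00) + (2400.00)(85.00) = 1003000.00 mm³
ΣAy_c = (4760.00)(14.00) + (4640.00)(173.00) + (2400.00)(328.00) = 1656560.00 mm³
x_c = 1003000.00 / 11800.00 = 85.00 mm
y_c = 1656560.00 / 11800.00 = 140.39 mm

x_c = 85.00 mm, y_c = 140.39 mm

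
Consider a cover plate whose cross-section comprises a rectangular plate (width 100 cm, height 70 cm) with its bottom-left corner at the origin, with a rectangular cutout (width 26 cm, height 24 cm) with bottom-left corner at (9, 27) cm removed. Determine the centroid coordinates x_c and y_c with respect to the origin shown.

x_c = 52.74 cm, y_c = 34.61 cm

plate: A = 100 × 70 = 7000.00, centroid at (50.00, 35.00).
hole: A = −(26 × 24) = -624.00, centroid at (22.00, 39.00).
ΣA = 6376.00 cm²
ΣAx_c = (7000.00)(50.00) + (-624.00)(22.00) = 336272.00 cm³
ΣAy_c = (7000.00)(35.00) + (-624.00)(39.00) = 220664.00 cm³
x_c = 336272.00 / 6376.00 = 52.74 cm
y_c = 220664.00 / 6376.00 = 34.61 cm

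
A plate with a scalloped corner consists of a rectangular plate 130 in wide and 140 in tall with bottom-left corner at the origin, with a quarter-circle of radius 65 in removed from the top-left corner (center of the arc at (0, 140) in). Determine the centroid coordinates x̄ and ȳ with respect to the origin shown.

plate: A = 130 × 140 = 18200.00, centroid at (65.00, 70.00).
removed quarter-circle: A = −¼π·65² = -3318.31, centroid at (27.59, 112.41).
ΣA = 14881.69 in², ΣAx̄ = 1091458.33 in³, ΣAȳ = 900978.65 in³.
x̄ = 1091458.33/14881.69 = 73.34 in; ȳ = 900978.65/14881.69 = 60.54 in.

x̄ = 73.34 in, ȳ = 60.54 in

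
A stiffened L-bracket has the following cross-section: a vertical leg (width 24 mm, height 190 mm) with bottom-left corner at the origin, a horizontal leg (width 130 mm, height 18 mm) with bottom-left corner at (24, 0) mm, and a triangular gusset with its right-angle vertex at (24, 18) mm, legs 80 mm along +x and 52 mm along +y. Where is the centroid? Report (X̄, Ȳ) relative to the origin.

vertical leg: A = 24 × 190 = 4560.00, centroid at (12.00, 95.00).
horizontal leg: A = 130 × 18 = 2340.00, centroid at (89.00, 9.00).
gusset: A = ½·80·52 = 2080.00, centroid at (50.67, 35.33).
ΣA = 8980.00 mm²
ΣAX̄ = (4560.00)(12.00) + (2340.00)(89.00) + (2080.00)(50.67) = 368366.67 mm³
ΣAȲ = (4560.00)(95.00) + (2340.00)(9.00) + (2080.00)(35.33) = 527753.33 mm³
X̄ = 368366.67 / 8980.00 = 41.02 mm
Ȳ = 527753.33 / 8980.00 = 58.77 mm

X̄ = 41.02 mm, Ȳ = 58.77 mm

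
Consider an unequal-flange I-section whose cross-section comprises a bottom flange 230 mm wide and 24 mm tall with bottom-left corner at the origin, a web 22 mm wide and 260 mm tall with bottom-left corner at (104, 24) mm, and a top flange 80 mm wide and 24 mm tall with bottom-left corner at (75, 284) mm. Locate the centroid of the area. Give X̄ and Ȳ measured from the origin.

bottom flange: A = 230 × 24 = 5520.00, centroid at (115.00, 12.00).
web: A = 22 × 260 = 5720.00, centroid at (115.00, 154.00).
top flange: A = 80 × 24 = 1920.00, centroid at (115.00, 296.00).
ΣA = 13160.00 mm², ΣAX̄ = 1513400.00 mm³, ΣAȲ = 1515440.00 mm³.
X̄ = 1513400.00/13160.00 = 115.00 mm; Ȳ = 1515440.00/13160.00 = 115.16 mm.

X̄ = 115.00 mm, Ȳ = 115.16 mm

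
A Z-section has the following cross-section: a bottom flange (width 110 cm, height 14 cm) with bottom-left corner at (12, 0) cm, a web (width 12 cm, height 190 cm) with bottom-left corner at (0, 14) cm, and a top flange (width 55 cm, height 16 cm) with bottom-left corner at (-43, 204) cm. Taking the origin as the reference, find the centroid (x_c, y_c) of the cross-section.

Part | A | x̄ᵢ | ȳᵢ | A·x̄ᵢ | A·ȳᵢ
bottom flange | 1540.00 | 67.00 | 7.00 | 103180.00 | 10780.00
web | 2280.00 | 6.00 | 109.00 | 13680.00 | 248520.00
top flange | 880.00 | -15.50 | 212.00 | -13640.00 | 186560.00
Σ | 4700.00 |  |  | 103220.00 | 445860.00
x_c = 103220.00 / 4700.00 = 21.96 cm
y_c = 445860.00 / 4700.00 = 94.86 cm

x_c = 21.96 cm, y_c = 94.86 cm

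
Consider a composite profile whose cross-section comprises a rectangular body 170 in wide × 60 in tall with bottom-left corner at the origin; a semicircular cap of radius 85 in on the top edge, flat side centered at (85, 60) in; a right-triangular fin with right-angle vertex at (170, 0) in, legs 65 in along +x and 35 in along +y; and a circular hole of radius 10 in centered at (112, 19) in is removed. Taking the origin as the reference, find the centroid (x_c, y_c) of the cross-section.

x_c = 90.04 in, y_c = 62.74 in

rectangular body: A = 170 × 60 = 10200.00, centroid at (85.00, 30.00).
semicircular top: A = ½π·85² = 11349.00, centroid at (85.00, 96.08).
triangular fin: A = ½·65·35 = 1137.50, centroid at (191.67, 11.67).
hole: A = −π·10² = -314.16, centroid at (112.00, 19.00).
ΣA = 22372.34 in², ΣAx_c = 2014500.29 in³, ΣAy_c = 1403658.68 in³.
x_c = 2014500.29/22372.34 = 90.04 in; y_c = 1403658.68/22372.34 = 62.74 in.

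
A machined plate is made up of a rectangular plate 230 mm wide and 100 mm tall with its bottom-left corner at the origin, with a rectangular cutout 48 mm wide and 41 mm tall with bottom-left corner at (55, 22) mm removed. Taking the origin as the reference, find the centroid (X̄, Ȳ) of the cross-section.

plate: A = 230 × 100 = 23000.00, centroid at (115.00, 50.00).
hole: A = −(48 × 41) = -1968.00, centroid at (79.00, 42.50).
ΣA = 21032.00 mm², ΣAX̄ = 2489528.00 mm³, ΣAȲ = 1066360.00 mm³.
X̄ = 2489528.00/21032.00 = 118.37 mm; Ȳ = 1066360.00/21032.00 = 50.70 mm.

X̄ = 118.37 mm, Ȳ = 50.70 mm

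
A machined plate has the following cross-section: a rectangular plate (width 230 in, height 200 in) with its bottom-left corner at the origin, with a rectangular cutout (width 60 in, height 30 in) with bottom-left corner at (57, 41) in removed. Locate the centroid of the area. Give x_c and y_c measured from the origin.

x_c = 116.14 in, y_c = 101.79 in

plate: A = 230 × 200 = 46000.00, centroid at (115.00, 100.00).
hole: A = −(60 × 30) = -1800.00, centroid at (87.00, 56.00).
ΣA = 44200.00 in²
ΣAx_c = (46000.00)(115.00) + (-1800.00)(87.00) = 5133400.00 in³
ΣAy_c = (46000.00)(100.00) + (-1800.00)(56.00) = 4499200.00 in³
x_c = 5133400.00 / 44200.00 = 116.14 in
y_c = 4499200.00 / 44200.00 = 101.79 in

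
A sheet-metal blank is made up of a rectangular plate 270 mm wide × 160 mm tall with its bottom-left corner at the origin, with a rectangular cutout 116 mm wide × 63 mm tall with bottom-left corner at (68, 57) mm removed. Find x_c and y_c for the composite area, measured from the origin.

plate: A = 270 × 160 = 43200.00, centroid at (135.00, 80.00).
hole: A = −(116 × 63) = -7308.00, centroid at (126.00, 88.50).
ΣA = 35892.00 mm², ΣAx_c = 4911192.00 mm³, ΣAy_c = 2809242.00 mm³.
x_c = 4911192.00/35892.00 = 136.83 mm; y_c = 2809242.00/35892.00 = 78.27 mm.

x_c = 136.83 mm, y_c = 78.27 mm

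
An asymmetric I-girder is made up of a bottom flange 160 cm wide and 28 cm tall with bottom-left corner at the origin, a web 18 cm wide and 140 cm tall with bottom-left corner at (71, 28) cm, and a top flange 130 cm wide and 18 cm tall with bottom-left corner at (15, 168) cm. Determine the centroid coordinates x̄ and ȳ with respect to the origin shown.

x̄ = 80.00 cm, ȳ = 77.50 cm

Part | A | x̄ᵢ | ȳᵢ | A·x̄ᵢ | A·ȳᵢ
bottom flange | 4480.00 | 80.00 | 14.00 | 358400.00 | 62720.00
web | 2520.00 | 80.00 | 98.00 | 201600.00 | 246960.00
top flange | 2340.00 | 80.00 | 177.00 | 187200.00 | 414180.00
Σ | 9340.00 |  |  | 747200.00 | 723860.00
x̄ = 747200.00 / 9340.00 = 80.00 cm
ȳ = 723860.00 / 9340.00 = 77.50 cm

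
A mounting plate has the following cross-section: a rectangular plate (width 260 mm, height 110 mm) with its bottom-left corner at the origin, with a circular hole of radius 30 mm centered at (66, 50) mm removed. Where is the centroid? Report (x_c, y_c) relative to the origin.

x_c = 137.02 mm, y_c = 55.55 mm

Part | A | x̄ᵢ | ȳᵢ | A·x̄ᵢ | A·ȳᵢ
plate | 28600.00 | 130.00 | 55.00 | 3718000.00 | 1573000.00
hole | -2827.43 | 66.00 | 50.00 | -186610.60 | -141371.67
Σ | 25772.57 |  |  | 3531389.40 | 1431628.33
x_c = 3531389.40 / 25772.57 = 137.02 mm
y_c = 1431628.33 / 25772.57 = 55.55 mm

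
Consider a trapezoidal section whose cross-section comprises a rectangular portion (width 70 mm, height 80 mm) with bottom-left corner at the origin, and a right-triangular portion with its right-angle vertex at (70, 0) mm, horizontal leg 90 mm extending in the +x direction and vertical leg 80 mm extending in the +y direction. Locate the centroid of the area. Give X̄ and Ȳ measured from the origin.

X̄ = 60.43 mm, Ȳ = 34.78 mm

rectangular portion: A = 70 × 80 = 5600.00, centroid at (35.00, 40.00).
triangular portion: A = ½·90·80 = 3600.00, centroid at (100.00, 26.67).
ΣA = 9200.00 mm², ΣAX̄ = 556000.00 mm³, ΣAȲ = 320000.00 mm³.
X̄ = 556000.00/9200.00 = 60.43 mm; Ȳ = 320000.00/9200.00 = 34.78 mm.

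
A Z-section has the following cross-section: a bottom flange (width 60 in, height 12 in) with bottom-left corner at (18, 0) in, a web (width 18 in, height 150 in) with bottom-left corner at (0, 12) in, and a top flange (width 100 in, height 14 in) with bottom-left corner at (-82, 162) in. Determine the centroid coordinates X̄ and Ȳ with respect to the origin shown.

X̄ = 2.92 in, Ȳ = 98.72 in

bottom flange: A = 60 × 12 = 720.00, centroid at (48.00, 6.00).
web: A = 18 × 150 = 2700.00, centroid at (9.00, 87.00).
top flange: A = 100 × 14 = 1400.00, centroid at (-32.00, 169.00).
ΣA = 4820.00 in², ΣAX̄ = 14060.00 in³, ΣAȲ = 475820.00 in³.
X̄ = 14060.00/4820.00 = 2.92 in; Ȳ = 475820.00/4820.00 = 98.72 in.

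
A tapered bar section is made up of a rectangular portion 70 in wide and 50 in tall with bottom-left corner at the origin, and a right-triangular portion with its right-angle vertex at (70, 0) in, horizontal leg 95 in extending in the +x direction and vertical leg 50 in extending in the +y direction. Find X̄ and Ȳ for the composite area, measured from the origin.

X̄ = 61.95 in, Ȳ = 21.63 in

rectangular portion: A = 70 × 50 = 3500.00, centroid at (35.00, 25.00).
triangular portion: A = ½·95·50 = 2375.00, centroid at (101.67, 16.67).
ΣA = 5875.00 in²
ΣAX̄ = (3500.00)(35.00) + (2375.00)(101.67) = 363958.33 in³
ΣAȲ = (3500.00)(25.00) + (2375.00)(16.67) = 127083.33 in³
X̄ = 363958.33 / 5875.00 = 61.95 in
Ȳ = 127083.33 / 5875.00 = 21.63 in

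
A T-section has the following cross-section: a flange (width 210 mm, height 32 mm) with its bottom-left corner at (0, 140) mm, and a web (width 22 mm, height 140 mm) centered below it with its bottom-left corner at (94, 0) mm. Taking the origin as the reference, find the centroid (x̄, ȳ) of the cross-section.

web: A = 22 × 140 = 3080.00, centroid at (105.00, 70.00).
flange: A = 210 × 32 = 6720.00, centroid at (105.00, 156.00).
ΣA = 9800.00 mm², ΣAx̄ = 1029000.00 mm³, ΣAȳ = 1263920.00 mm³.
x̄ = 1029000.00/9800.00 = 105.00 mm; ȳ = 1263920.00/9800.00 = 128.97 mm.

x̄ = 105.00 mm, ȳ = 128.97 mm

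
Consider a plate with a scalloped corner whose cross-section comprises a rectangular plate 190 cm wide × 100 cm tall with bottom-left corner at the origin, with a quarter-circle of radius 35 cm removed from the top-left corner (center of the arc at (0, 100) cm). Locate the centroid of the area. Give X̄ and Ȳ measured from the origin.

X̄ = 99.27 cm, Ȳ = 48.13 cm

plate: A = 190 × 100 = 19000.00, centroid at (95.00, 50.00).
removed quarter-circle: A = −¼π·35² = -962.11, centroid at (14.85, 85.15).
ΣA = 18037.89 cm², ΣAX̄ = 1790708.33 cm³, ΣAȲ = 868080.39 cm³.
X̄ = 1790708.33/18037.89 = 99.27 cm; Ȳ = 868080.39/18037.89 = 48.13 cm.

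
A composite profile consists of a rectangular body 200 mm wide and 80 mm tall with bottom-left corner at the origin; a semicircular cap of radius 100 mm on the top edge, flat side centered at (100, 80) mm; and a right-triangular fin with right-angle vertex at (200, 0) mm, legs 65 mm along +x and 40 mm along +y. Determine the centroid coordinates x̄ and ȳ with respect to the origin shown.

x̄ = 104.79 mm, ȳ = 78.18 mm

Part | A | x̄ᵢ | ȳᵢ | A·x̄ᵢ | A·ȳᵢ
rectangular body | 16000.00 | 100.00 | 40.00 | 1600000.00 | 640000.00
semicircular top | 15707.96 | 100.00 | 122.44 | 1570796.33 | 1923303.73
triangular fin | 1300.00 | 221.67 | 13.33 | 288166.67 | 17333.33
Σ | 33007.96 |  |  | 3458962.99 | 2580637.06
x̄ = 3458962.99 / 33007.96 = 104.79 mm
ȳ = 2580637.06 / 33007.96 = 78.18 mm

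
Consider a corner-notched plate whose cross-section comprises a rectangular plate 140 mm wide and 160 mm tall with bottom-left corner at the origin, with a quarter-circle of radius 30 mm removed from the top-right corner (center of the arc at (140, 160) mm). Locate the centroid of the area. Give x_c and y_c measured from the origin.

x_c = 68.13 mm, y_c = 77.81 mm

plate: A = 140 × 160 = 22400.00, centroid at (70.00, 80.00).
removed quarter-circle: A = −¼π·30² = -706.86, centroid at (127.27, 147.27).
ΣA = 21693.14 mm², ΣAx_c = 1478039.83 mm³, ΣAy_c = 1687902.66 mm³.
x_c = 1478039.83/21693.14 = 68.13 mm; y_c = 1687902.66/21693.14 = 77.81 mm.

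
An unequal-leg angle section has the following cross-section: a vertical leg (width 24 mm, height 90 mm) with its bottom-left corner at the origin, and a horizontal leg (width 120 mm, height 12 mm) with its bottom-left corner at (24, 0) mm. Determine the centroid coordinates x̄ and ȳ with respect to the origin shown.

x̄ = 40.80 mm, ȳ = 29.40 mm

vertical leg: A = 24 × 90 = 2160.00, centroid at (12.00, 45.00).
horizontal leg: A = 120 × 12 = 1440.00, centroid at (84.00, 6.00).
ΣA = 3600.00 mm², ΣAx̄ = 146880.00 mm³, ΣAȳ = 105840.00 mm³.
x̄ = 146880.00/3600.00 = 40.80 mm; ȳ = 105840.00/3600.00 = 29.40 mm.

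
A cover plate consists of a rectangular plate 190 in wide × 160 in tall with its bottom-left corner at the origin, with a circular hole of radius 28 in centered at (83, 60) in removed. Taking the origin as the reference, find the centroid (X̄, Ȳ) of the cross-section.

X̄ = 96.06 in, Ȳ = 81.76 in

Part | A | x̄ᵢ | ȳᵢ | A·x̄ᵢ | A·ȳᵢ
plate | 30400.00 | 95.00 | 80.00 | 2888000.00 | 2432000.00
hole | -2463.01 | 83.00 | 60.00 | -204429.72 | -147780.52
Σ | 27936.99 |  |  | 2683570.28 | 2284219.48
X̄ = 2683570.28 / 27936.99 = 96.06 in
Ȳ = 2284219.48 / 27936.99 = 81.76 in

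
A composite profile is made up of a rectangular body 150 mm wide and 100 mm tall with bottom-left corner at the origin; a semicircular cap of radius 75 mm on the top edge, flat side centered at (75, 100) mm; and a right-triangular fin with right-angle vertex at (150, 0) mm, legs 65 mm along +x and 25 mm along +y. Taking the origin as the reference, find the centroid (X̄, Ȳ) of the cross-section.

rectangular body: A = 150 × 100 = 15000.00, centroid at (75.00, 50.00).
semicircular top: A = ½π·75² = 8835.73, centroid at (75.00, 131.83).
triangular fin: A = ½·65·25 = 812.50, centroid at (171.67, 8.33).
ΣA = 24648.23 mm², ΣAX̄ = 1927158.87 mm³, ΣAȲ = 1921593.77 mm³.
X̄ = 1927158.87/24648.23 = 78.19 mm; Ȳ = 1921593.77/24648.23 = 77.96 mm.

X̄ = 78.19 mm, Ȳ = 77.96 mm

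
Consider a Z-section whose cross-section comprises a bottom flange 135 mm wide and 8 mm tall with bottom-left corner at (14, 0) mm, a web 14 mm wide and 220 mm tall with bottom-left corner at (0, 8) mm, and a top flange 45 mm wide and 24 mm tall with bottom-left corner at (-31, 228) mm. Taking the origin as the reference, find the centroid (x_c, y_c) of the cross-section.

x_c = 19.16 mm, y_c = 119.65 mm

Part | A | x̄ᵢ | ȳᵢ | A·x̄ᵢ | A·ȳᵢ
bottom flange | 1080.00 | 81.50 | 4.00 | 88020.00 | 4320.00
web | 3080.00 | 7.00 | 118.00 | 21560.00 | 363440.00
top flange | 1080.00 | -8.50 | 240.00 | -9180.00 | 259200.00
Σ | 5240.00 |  |  | 100400.00 | 626960.00
x_c = 100400.00 / 5240.00 = 19.16 mm
y_c = 626960.00 / 5240.00 = 119.65 mm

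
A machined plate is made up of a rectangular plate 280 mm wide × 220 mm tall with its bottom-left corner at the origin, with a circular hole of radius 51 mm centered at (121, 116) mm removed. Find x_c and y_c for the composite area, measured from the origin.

x_c = 142.91 mm, y_c = 109.08 mm

plate: A = 280 × 220 = 61600.00, centroid at (140.00, 110.00).
hole: A = −π·51² = -8171.28, centroid at (121.00, 116.00).
ΣA = 53428.72 mm², ΣAx_c = 7635274.82 mm³, ΣAy_c = 5828131.23 mm³.
x_c = 7635274.82/53428.72 = 142.91 mm; y_c = 5828131.23/53428.72 = 109.08 mm.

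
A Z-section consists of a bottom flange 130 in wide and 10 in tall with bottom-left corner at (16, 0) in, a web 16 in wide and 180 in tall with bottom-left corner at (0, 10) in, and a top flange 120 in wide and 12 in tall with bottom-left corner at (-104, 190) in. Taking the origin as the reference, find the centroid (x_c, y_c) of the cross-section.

x_c = 11.56 in, y_c = 102.62 in

bottom flange: A = 130 × 10 = 1300.00, centroid at (81.00, 5.00).
web: A = 16 × 180 = 2880.00, centroid at (8.00, 100.00).
top flange: A = 120 × 12 = 1440.00, centroid at (-44.00, 196.00).
ΣA = 5620.00 in²
ΣAx_c = (1300.00)(81.00) + (2880.00)(8.00) + (1440.00)(-44.00) = 64980.00 in³
ΣAy_c = (1300.00)(5.00) + (2880.00)(100.00) + (1440.00)(196.00) = 576740.00 in³
x_c = 64980.00 / 5620.00 = 11.56 in
y_c = 576740.00 / 5620.00 = 102.62 in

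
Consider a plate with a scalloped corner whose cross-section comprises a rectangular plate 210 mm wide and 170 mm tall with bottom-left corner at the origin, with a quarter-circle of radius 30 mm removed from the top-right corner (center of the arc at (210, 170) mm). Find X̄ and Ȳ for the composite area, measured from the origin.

X̄ = 103.14 mm, Ȳ = 83.54 mm

plate: A = 210 × 170 = 35700.00, centroid at (105.00, 85.00).
removed quarter-circle: A = −¼π·30² = -706.86, centroid at (197.27, 157.27).
ΣA = 34993.14 mm², ΣAX̄ = 3609059.75 mm³, ΣAȲ = 2923334.08 mm³.
X̄ = 3609059.75/34993.14 = 103.14 mm; Ȳ = 2923334.08/34993.14 = 83.54 mm.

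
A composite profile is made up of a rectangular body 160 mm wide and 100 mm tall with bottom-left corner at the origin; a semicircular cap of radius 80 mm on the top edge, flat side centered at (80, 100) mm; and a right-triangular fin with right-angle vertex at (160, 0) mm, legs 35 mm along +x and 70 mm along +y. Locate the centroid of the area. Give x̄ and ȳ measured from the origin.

Part | A | x̄ᵢ | ȳᵢ | A·x̄ᵢ | A·ȳᵢ
rectangular body | 16000.00 | 80.00 | 50.00 | 1280000.00 | 800000.00
semicircular top | 10053.10 | 80.00 | 133.95 | 804247.72 | 1346642.98
triangular fin | 1225.00 | 171.67 | 23.33 | 210291.67 | 28583.33
Σ | 27278.10 |  |  | 2294539.39 | 2175226.32
x̄ = 2294539.39 / 27278.10 = 84.12 mm
ȳ = 2175226.32 / 27278.10 = 79.74 mm

x̄ = 84.12 mm, ȳ = 79.74 mm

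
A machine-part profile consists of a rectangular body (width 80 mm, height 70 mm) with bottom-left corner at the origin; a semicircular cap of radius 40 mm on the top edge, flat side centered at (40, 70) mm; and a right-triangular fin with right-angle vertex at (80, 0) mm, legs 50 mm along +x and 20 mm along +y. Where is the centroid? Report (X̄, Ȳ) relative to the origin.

X̄ = 43.29 mm, Ȳ = 48.52 mm

Part | A | x̄ᵢ | ȳᵢ | A·x̄ᵢ | A·ȳᵢ
rectangular body | 5600.00 | 40.00 | 35.00 | 224000.00 | 196000.00
semicircular top | 2513.27 | 40.00 | 86.98 | 100530.96 | 218595.86
triangular fin | 500.00 | 96.67 | 6.67 | 48333.33 | 3333.33
Σ | 8613.27 |  |  | 372864.30 | 417929.19
X̄ = 372864.30 / 8613.27 = 43.29 mm
Ȳ = 417929.19 / 8613.27 = 48.52 mm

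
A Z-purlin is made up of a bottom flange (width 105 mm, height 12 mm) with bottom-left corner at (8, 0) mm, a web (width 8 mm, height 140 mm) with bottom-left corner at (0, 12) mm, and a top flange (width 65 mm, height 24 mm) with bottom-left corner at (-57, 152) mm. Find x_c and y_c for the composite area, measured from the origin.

x_c = 10.78 mm, y_c = 90.16 mm

Part | A | x̄ᵢ | ȳᵢ | A·x̄ᵢ | A·ȳᵢ
bottom flange | 1260.00 | 60.50 | 6.00 | 76230.00 | 7560.00
web | 1120.00 | 4.00 | 82.00 | 4480.00 | 91840.00
top flange | 1560.00 | -24.50 | 164.00 | -38220.00 | 255840.00
Σ | 3940.00 |  |  | 42490.00 | 355240.00
x_c = 42490.00 / 3940.00 = 10.78 mm
y_c = 355240.00 / 3940.00 = 90.16 mm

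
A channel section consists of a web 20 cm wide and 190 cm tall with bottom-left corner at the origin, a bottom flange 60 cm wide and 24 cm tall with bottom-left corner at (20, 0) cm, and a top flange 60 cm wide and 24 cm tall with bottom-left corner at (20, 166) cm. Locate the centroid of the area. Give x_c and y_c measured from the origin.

x_c = 27.25 cm, y_c = 95.00 cm

Part | A | x̄ᵢ | ȳᵢ | A·x̄ᵢ | A·ȳᵢ
web | 3800.00 | 10.00 | 95.00 | 38000.00 | 361000.00
bottom flange | 1440.00 | 50.00 | 12.00 | 72000.00 | 17280.00
top flange | 1440.00 | 50.00 | 178.00 | 72000.00 | 256320.00
Σ | 6680.00 |  |  | 182000.00 | 634600.00
x_c = 182000.00 / 6680.00 = 27.25 cm
y_c = 634600.00 / 6680.00 = 95.00 cm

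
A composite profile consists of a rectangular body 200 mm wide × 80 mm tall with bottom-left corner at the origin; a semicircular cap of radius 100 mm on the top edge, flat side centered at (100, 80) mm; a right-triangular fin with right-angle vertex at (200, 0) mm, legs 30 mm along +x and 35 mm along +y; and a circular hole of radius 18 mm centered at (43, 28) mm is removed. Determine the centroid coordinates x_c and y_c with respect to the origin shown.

rectangular body: A = 200 × 80 = 16000.00, centroid at (100.00, 40.00).
semicircular top: A = ½π·100² = 15707.96, centroid at (100.00, 122.44).
triangular fin: A = ½·30·35 = 525.00, centroid at (210.00, 11.67).
hole: A = −π·18² = -1017.88, centroid at (43.00, 28.00).
ΣA = 31215.09 mm²
ΣAx_c = (16000.00)(100.00) + (15707.96)(100.00) + (525.00)(210.00) + (-1017.88)(43.00) = 3237277.66 mm³
ΣAy_c = (16000.00)(40.00) + (15707.96)(122.44) + (525.00)(11.67) + (-1017.88)(28.00) = 2540928.20 mm³
x_c = 3237277.66 / 31215.09 = 103.71 mm
y_c = 2540928.20 / 31215.09 = 81.40 mm

x_c = 103.71 mm, y_c = 81.40 mm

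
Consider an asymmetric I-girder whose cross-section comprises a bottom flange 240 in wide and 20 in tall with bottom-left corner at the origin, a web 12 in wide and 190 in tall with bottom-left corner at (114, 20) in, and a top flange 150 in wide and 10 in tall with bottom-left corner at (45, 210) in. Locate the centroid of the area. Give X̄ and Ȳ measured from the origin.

X̄ = 120.00 in, Ȳ = 73.74 in

bottom flange: A = 240 × 20 = 4800.00, centroid at (120.00, 10.00).
web: A = 12 × 190 = 2280.00, centroid at (120.00, 115.00).
top flange: A = 150 × 10 = 1500.00, centroid at (120.00, 215.00).
ΣA = 8580.00 in²
ΣAX̄ = (4800.00)(120.00) + (2280.00)(120.00) + (1500.00)(120.00) = 1029600.00 in³
ΣAȲ = (4800.00)(10.00) + (2280.00)(115.00) + (1500.00)(215.00) = 632700.00 in³
X̄ = 1029600.00 / 8580.00 = 120.00 in
Ȳ = 632700.00 / 8580.00 = 73.74 in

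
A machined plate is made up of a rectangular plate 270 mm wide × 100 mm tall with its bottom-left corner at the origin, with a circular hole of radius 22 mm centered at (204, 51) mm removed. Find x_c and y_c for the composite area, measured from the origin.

x_c = 130.88 mm, y_c = 49.94 mm

plate: A = 270 × 100 = 27000.00, centroid at (135.00, 50.00).
hole: A = −π·22² = -1520.53, centroid at (204.00, 51.00).
ΣA = 25479.47 mm², ΣAx_c = 3334811.71 mm³, ΣAy_c = 1272452.93 mm³.
x_c = 3334811.71/25479.47 = 130.88 mm; y_c = 1272452.93/25479.47 = 49.94 mm.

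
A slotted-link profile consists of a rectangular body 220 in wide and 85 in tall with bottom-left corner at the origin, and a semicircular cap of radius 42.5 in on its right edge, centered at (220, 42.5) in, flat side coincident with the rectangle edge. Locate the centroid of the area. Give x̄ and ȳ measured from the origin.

x̄ = 126.87 in, ȳ = 42.50 in

rectangular body: A = 220 × 85 = 18700.00, centroid at (110.00, 42.50).
semicircular end: A = ½π·42.5² = 2837.25, centroid at (238.04, 42.50).
ΣA = 21537.25 in², ΣAx̄ = 2732372.27 in³, ΣAȳ = 915333.16 in³.
x̄ = 2732372.27/21537.25 = 126.87 in; ȳ = 915333.16/21537.25 = 42.50 in.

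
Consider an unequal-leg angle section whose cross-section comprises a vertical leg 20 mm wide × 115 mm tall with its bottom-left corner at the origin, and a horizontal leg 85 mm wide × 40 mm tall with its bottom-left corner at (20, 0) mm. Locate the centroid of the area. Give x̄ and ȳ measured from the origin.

Part | A | x̄ᵢ | ȳᵢ | A·x̄ᵢ | A·ȳᵢ
vertical leg | 2300.00 | 10.00 | 57.50 | 23000.00 | 132250.00
horizontal leg | 3400.00 | 62.50 | 20.00 | 212500.00 | 68000.00
Σ | 5700.00 |  |  | 235500.00 | 200250.00
x̄ = 235500.00 / 5700.00 = 41.32 mm
ȳ = 200250.00 / 5700.00 = 35.13 mm

x̄ = 41.32 mm, ȳ = 35.13 mm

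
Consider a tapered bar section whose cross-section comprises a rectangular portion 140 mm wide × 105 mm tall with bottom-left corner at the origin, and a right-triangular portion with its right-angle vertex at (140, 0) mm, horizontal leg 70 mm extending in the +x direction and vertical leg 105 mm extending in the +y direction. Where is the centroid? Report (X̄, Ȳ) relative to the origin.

X̄ = 88.67 mm, Ȳ = 49.00 mm

rectangular portion: A = 140 × 105 = 14700.00, centroid at (70.00, 52.50).
triangular portion: A = ½·70·105 = 3675.00, centroid at (163.33, 35.00).
ΣA = 18375.00 mm², ΣAX̄ = 1629250.00 mm³, ΣAȲ = 900375.00 mm³.
X̄ = 1629250.00/18375.00 = 88.67 mm; Ȳ = 900375.00/18375.00 = 49.00 mm.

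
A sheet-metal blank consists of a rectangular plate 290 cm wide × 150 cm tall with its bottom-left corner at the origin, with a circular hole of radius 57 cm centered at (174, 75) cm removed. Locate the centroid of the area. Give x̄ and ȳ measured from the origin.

x̄ = 136.11 cm, ȳ = 75.00 cm

plate: A = 290 × 150 = 43500.00, centroid at (145.00, 75.00).
hole: A = −π·57² = -10207.03, centroid at (174.00, 75.00).
ΣA = 33292.97 cm²
ΣAx̄ = (43500.00)(145.00) + (-10207.03)(174.00) = 4531475.99 cm³
ΣAȳ = (43500.00)(75.00) + (-10207.03)(75.00) = 2496972.41 cm³
x̄ = 4531475.99 / 33292.97 = 136.11 cm
ȳ = 2496972.41 / 33292.97 = 75.00 cm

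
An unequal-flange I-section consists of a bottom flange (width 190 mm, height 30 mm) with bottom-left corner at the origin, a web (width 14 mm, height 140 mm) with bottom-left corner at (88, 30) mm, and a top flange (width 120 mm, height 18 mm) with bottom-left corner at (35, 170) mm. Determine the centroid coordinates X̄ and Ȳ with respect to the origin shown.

Part | A | x̄ᵢ | ȳᵢ | A·x̄ᵢ | A·ȳᵢ
bottom flange | 5700.00 | 95.00 | 15.00 | 541500.00 | 85500.00
web | 1960.00 | 95.00 | 100.00 | 186200.00 | 196000.00
top flange | 2160.00 | 95.00 | 179.00 | 205200.00 | 386640.00
Σ | 9820.00 |  |  | 932900.00 | 668140.00
X̄ = 932900.00 / 9820.00 = 95.00 mm
Ȳ = 668140.00 / 9820.00 = 68.04 mm

X̄ = 95.00 mm, Ȳ = 68.04 mm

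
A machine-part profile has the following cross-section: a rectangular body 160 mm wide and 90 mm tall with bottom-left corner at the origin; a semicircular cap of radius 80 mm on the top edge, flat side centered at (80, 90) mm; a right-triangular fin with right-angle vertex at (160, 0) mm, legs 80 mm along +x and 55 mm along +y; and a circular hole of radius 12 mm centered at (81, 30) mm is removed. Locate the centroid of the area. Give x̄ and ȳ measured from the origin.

x̄ = 88.94 mm, ȳ = 73.31 mm

rectangular body: A = 160 × 90 = 14400.00, centroid at (80.00, 45.00).
semicircular top: A = ½π·80² = 10053.10, centroid at (80.00, 123.95).
triangular fin: A = ½·80·55 = 2200.00, centroid at (186.67, 18.33).
hole: A = −π·12² = -452.39, centroid at (81.00, 30.00).
ΣA = 26200.71 mm², ΣAx̄ = 2330270.85 mm³, ΣAȳ = 1920873.67 mm³.
x̄ = 2330270.85/26200.71 = 88.94 mm; ȳ = 1920873.67/26200.71 = 73.31 mm.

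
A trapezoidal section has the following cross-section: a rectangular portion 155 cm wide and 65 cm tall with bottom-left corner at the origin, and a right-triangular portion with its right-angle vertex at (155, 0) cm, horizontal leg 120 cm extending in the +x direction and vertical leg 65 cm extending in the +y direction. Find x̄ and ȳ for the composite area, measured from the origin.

rectangular portion: A = 155 × 65 = 10075.00, centroid at (77.50, 32.50).
triangular portion: A = ½·120·65 = 3900.00, centroid at (195.00, 21.67).
ΣA = 13975.00 cm²
ΣAx̄ = (10075.00)(77.50) + (3900.00)(195.00) = 1541312.50 cm³
ΣAȳ = (10075.00)(32.50) + (3900.00)(21.67) = 411937.50 cm³
x̄ = 1541312.50 / 13975.00 = 110.29 cm
ȳ = 411937.50 / 13975.00 = 29.48 cm

x̄ = 110.29 cm, ȳ = 29.48 cm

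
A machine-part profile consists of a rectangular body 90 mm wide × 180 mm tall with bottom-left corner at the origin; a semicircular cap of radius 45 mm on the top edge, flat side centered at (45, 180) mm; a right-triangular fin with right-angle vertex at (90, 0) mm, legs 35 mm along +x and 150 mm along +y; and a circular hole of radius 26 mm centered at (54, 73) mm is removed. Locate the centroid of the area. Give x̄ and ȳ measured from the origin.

rectangular body: A = 90 × 180 = 16200.00, centroid at (45.00, 90.00).
semicircular top: A = ½π·45² = 3180.86, centroid at (45.00, 199.10).
triangular fin: A = ½·35·150 = 2625.00, centroid at (101.67, 50.00).
hole: A = −π·26² = -2123.72, centroid at (54.00, 73.00).
ΣA = 19882.15 mm², ΣAx̄ = 1024333.12 mm³, ΣAȳ = 2067523.95 mm³.
x̄ = 1024333.12/19882.15 = 51.52 mm; ȳ = 2067523.95/19882.15 = 103.99 mm.

x̄ = 51.52 mm, ȳ = 103.99 mm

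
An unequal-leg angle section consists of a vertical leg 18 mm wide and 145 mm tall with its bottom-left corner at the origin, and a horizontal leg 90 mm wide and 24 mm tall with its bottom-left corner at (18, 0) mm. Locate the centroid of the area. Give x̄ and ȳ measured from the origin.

vertical leg: A = 18 × 145 = 2610.00, centroid at (9.00, 72.50).
horizontal leg: A = 90 × 24 = 2160.00, centroid at (63.00, 12.00).
ΣA = 4770.00 mm²
ΣAx̄ = (2610.00)(9.00) + (2160.00)(63.00) = 159570.00 mm³
ΣAȳ = (2610.00)(72.50) + (2160.00)(12.00) = 215145.00 mm³
x̄ = 159570.00 / 4770.00 = 33.45 mm
ȳ = 215145.00 / 4770.00 = 45.10 mm

x̄ = 33.45 mm, ȳ = 45.10 mm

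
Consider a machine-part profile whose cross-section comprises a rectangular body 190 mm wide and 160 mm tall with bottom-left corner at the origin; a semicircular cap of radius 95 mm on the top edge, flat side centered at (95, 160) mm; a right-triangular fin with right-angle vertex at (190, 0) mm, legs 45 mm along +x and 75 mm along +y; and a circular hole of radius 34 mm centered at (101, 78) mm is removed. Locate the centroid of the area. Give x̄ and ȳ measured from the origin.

x̄ = 98.84 mm, ȳ = 118.00 mm

rectangular body: A = 190 × 160 = 30400.00, centroid at (95.00, 80.00).
semicircular top: A = ½π·95² = 14176.44, centroid at (95.00, 200.32).
triangular fin: A = ½·45·75 = 1687.50, centroid at (205.00, 25.00).
hole: A = −π·34² = -3631.68, centroid at (101.00, 78.00).
ΣA = 42632.26 mm², ΣAx̄ = 4213899.21 mm³, ΣAȳ = 5030729.60 mm³.
x̄ = 4213899.21/42632.26 = 98.84 mm; ȳ = 5030729.60/42632.26 = 118.00 mm.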